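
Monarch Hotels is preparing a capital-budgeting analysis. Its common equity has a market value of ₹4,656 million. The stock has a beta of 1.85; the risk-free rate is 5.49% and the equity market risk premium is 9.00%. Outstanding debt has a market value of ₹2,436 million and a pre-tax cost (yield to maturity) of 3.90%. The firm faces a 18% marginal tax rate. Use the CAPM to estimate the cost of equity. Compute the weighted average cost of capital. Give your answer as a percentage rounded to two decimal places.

15.63%

Cost of equity via CAPM: Re = 5.49% + 1.85 × 9.0% = 22.1400%.
Total capital V = 4656 + 2436 = 7092.
Equity: weight = 4656/7092 = 0.6565; cost = 22.14%.
Debt: weight = 2436/7092 = 0.3435; after-tax cost = 3.9% × (1 − 18%) = 3.1980%.
WACC = 0.6565 × 22.1400% + 0.3435 × 3.1980% = 15.6337%.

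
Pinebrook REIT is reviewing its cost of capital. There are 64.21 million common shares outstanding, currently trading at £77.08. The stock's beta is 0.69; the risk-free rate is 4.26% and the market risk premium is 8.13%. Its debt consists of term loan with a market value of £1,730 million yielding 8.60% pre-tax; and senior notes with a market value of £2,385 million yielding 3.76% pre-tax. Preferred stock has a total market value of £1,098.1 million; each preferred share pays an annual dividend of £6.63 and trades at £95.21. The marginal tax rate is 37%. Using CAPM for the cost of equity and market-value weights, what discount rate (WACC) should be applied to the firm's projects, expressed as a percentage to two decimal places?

7.04%

Cost of equity via CAPM: Re = 4.26% + 0.69 × 8.13% = 9.8697%.
Cost of preferred: Rp = 6.63 / 95.21 = 6.9636%.
Market value of equity E = 77.08 × 64.21m = 4949.3068m.
Total capital V = 4949.3068 + 1098.1 + 1730 + 2385 = 10162.4068.
Equity: weight = 4949.3068/10162.4068 = 0.4870; cost = 9.8697%.
Preferred: weight = 1098.1/10162.4068 = 0.1081; cost = 6.9636%.
Term loan: weight = 1730/10162.4068 = 0.1702; after-tax cost = 8.6% × (1 − 37%) = 5.4180%.
Senior notes: weight = 2385/10162.4068 = 0.2347; after-tax cost = 3.76% × (1 − 37%) = 2.3688%.
WACC = 0.4870 × 9.8697% + 0.1081 × 6.9636% + 0.1702 × 5.4180% + 0.2347 × 2.3688% = 7.0375%.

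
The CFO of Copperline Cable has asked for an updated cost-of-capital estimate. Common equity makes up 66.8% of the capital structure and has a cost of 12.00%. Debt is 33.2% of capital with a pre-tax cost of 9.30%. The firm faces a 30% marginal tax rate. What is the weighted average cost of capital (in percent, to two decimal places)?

10.18%

After-tax cost of debt = 9.3% × (1 − 30%) = 6.5100%.
WACC = 0.668 × 12.0000% + 0.332 × 6.5100% = 10.1773%.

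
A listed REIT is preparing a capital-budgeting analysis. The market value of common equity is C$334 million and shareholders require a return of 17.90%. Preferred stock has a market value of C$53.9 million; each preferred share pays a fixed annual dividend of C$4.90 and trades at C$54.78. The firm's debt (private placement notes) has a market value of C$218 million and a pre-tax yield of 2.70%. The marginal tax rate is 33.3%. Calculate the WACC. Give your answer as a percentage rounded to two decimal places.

Cost of preferred: Rp = 4.9 / 54.78 = 8.9449%.
Total capital V = 334 + 53.9 + 218 = 605.9.
Equity: weight = 334/605.9 = 0.5512; cost = 17.9%.
Preferred: weight = 53.9/605.9 = 0.0890; cost = 8.9449%.
Private placement notes: weight = 218/605.9 = 0.3598; after-tax cost = 2.7% × (1 − 33.3%) = 1.8009%.
WACC = 0.5512 × 17.9000% + 0.0890 × 8.9449% + 0.3598 × 1.8009% = 11.3110%.

11.31%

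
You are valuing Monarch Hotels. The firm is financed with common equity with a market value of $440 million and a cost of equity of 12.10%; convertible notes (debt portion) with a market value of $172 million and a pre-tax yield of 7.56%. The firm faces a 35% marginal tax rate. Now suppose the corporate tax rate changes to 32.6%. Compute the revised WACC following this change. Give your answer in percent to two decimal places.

After the change:
Total capital V = 440 + 172 = 612.
Equity: weight = 440/612 = 0.7190; cost = 12.1%.
Convertible notes (debt portion): weight = 172/612 = 0.2810; after-tax cost = 7.56% × (1 − 32.6%) = 5.0954%.
WACC = 0.7190 × 12.1000% + 0.2810 × 5.0954% = 10.1314%.

10.13%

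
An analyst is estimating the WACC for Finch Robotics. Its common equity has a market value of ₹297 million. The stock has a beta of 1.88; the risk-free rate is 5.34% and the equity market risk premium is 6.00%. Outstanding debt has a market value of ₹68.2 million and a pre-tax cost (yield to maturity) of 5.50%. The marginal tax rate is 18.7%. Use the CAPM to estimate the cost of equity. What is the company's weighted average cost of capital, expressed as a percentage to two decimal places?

Cost of equity via CAPM: Re = 5.34% + 1.88 × 6.0% = 16.6200%.
Total capital V = 297 + 68.2 = 365.2.
Equity: weight = 297/365.2 = 0.8133; cost = 16.62%.
Debt: weight = 68.2/365.2 = 0.1867; after-tax cost = 5.5% × (1 − 18.7%) = 4.4715%.
WACC = 0.8133 × 16.6200% + 0.1867 × 4.4715% = 14.3513%.

14.35%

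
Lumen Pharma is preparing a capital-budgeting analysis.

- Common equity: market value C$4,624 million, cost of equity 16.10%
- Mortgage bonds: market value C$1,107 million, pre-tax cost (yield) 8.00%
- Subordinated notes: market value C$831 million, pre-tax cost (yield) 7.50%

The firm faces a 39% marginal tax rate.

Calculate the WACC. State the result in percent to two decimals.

Total capital V = 4624 + 1107 + 831 = 6562.
Equity: weight = 4624/6562 = 0.7047; cost = 16.1%.
Mortgage bonds: weight = 1107/6562 = 0.1687; after-tax cost = 8% × (1 − 39%) = 4.8800%.
Subordinated notes: weight = 831/6562 = 0.1266; after-tax cost = 7.5% × (1 − 39%) = 4.5750%.
WACC = 0.7047 × 16.1000% + 0.1687 × 4.8800% + 0.1266 × 4.5750% = 12.7477%.

12.75%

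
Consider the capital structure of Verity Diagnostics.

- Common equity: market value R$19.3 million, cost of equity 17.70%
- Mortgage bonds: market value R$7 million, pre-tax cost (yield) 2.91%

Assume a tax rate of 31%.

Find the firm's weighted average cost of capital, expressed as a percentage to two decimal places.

13.52%

Total capital V = 19.3 + 7 = 26.3.
Equity: weight = 19.3/26.3 = 0.7338; cost = 17.7%.
Mortgage bonds: weight = 7/26.3 = 0.2662; after-tax cost = 2.91% × (1 − 31%) = 2.0079%.
WACC = 0.7338 × 17.7000% + 0.2662 × 2.0079% = 13.5234%.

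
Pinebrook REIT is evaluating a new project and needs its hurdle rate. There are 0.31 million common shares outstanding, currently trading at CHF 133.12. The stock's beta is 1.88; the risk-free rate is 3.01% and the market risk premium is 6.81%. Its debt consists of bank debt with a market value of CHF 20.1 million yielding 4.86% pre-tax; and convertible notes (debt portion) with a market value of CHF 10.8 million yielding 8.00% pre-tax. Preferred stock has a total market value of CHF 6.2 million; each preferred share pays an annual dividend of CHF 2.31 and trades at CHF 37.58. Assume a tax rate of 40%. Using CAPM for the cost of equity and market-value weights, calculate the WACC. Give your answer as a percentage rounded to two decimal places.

Cost of equity via CAPM: Re = 3.01% + 1.88 × 6.81% = 15.8128%.
Cost of preferred: Rp = 2.31 / 37.58 = 6.1469%.
Market value of equity E = 133.12 × 0.31m = 41.2672m.
Total capital V = 41.2672 + 6.2 + 20.1 + 10.8 = 78.3672.
Equity: weight = 41.2672/78.3672 = 0.5266; cost = 15.8128%.
Preferred: weight = 6.2/78.3672 = 0.0791; cost = 6.1469%.
Bank debt: weight = 20.1/78.3672 = 0.2565; after-tax cost = 4.86% × (1 − 40%) = 2.9160%.
Convertible notes (debt portion): weight = 10.8/78.3672 = 0.1378; after-tax cost = 8% × (1 − 40%) = 4.8000%.
WACC = 0.5266 × 15.8128% + 0.0791 × 6.1469% + 0.2565 × 2.9160% + 0.1378 × 4.8000% = 10.2225%.

10.22%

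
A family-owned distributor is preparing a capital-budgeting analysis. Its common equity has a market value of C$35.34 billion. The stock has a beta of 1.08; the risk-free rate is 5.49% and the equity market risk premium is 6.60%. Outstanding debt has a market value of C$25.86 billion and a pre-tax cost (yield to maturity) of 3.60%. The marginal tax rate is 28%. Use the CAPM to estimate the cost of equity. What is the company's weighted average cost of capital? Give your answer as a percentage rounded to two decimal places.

8.38%

Cost of equity via CAPM: Re = 5.49% + 1.08 × 6.6% = 12.6180%.
Total capital V = 35.34 + 25.86 = 61.2.
Equity: weight = 35.34/61.2 = 0.5775; cost = 12.618%.
Debt: weight = 25.86/61.2 = 0.4225; after-tax cost = 3.6% × (1 − 28%) = 2.5920%.
WACC = 0.5775 × 12.6180% + 0.4225 × 2.5920% = 8.3815%.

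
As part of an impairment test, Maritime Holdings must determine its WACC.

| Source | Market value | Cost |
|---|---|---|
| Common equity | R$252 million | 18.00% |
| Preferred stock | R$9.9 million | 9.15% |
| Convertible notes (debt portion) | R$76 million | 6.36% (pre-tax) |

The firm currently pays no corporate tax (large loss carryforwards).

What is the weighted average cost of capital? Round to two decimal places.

15.12%

Total capital V = 252 + 9.9 + 76 = 337.9.
Equity: weight = 252/337.9 = 0.7458; cost = 18%.
Preferred: weight = 9.9/337.9 = 0.0293; cost = 9.15%.
Convertible notes (debt portion): weight = 76/337.9 = 0.2249; after-tax cost = 6.36% × (1 − 0%) = 6.3600%.
WACC = 0.7458 × 18.0000% + 0.0293 × 9.1500% + 0.2249 × 6.3600% = 15.1227%.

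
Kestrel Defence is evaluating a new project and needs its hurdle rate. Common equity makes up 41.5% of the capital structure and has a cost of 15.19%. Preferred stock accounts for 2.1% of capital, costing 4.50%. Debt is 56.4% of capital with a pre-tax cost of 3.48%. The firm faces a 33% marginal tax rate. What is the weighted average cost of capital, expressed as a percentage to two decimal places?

7.71%

After-tax cost of debt = 3.48% × (1 − 33%) = 2.3316%.
WACC = 0.415 × 15.1900% + 0.021 × 4.5000% + 0.564 × 2.3316% = 7.7134%.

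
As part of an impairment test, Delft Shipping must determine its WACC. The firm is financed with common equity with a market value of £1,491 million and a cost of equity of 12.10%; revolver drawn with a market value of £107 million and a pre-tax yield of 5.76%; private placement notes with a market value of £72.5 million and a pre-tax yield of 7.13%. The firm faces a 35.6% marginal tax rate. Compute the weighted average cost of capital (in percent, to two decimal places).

Total capital V = 1491 + 107 + 72.5 = 1670.5.
Equity: weight = 1491/1670.5 = 0.8925; cost = 12.1%.
Revolver drawn: weight = 107/1670.5 = 0.0641; after-tax cost = 5.76% × (1 − 35.6%) = 3.7094%.
Private placement notes: weight = 72.5/1670.5 = 0.0434; after-tax cost = 7.13% × (1 − 35.6%) = 4.5917%.
WACC = 0.8925 × 12.1000% + 0.0641 × 3.7094% + 0.0434 × 4.5917% = 11.2367%.

11.24%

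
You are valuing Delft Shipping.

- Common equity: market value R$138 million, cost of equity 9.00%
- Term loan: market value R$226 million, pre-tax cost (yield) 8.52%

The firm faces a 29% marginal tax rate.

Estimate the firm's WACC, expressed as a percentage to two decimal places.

7.17%

Total capital V = 138 + 226 = 364.
Equity: weight = 138/364 = 0.3791; cost = 9%.
Term loan: weight = 226/364 = 0.6209; after-tax cost = 8.52% × (1 − 29%) = 6.0492%.
WACC = 0.3791 × 9.0000% + 0.6209 × 6.0492% = 7.1679%.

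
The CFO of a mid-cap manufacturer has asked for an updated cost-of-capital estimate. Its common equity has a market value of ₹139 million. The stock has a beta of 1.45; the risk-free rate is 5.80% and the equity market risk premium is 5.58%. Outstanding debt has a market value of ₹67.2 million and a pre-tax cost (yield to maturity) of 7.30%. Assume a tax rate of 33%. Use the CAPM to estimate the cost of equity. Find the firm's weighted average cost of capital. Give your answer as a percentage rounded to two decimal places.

Cost of equity via CAPM: Re = 5.8% + 1.45 × 5.58% = 13.8910%.
Total capital V = 139 + 67.2 = 206.2.
Equity: weight = 139/206.2 = 0.6741; cost = 13.891%.
Debt: weight = 67.2/206.2 = 0.3259; after-tax cost = 7.3% × (1 − 33%) = 4.8910%.
WACC = 0.6741 × 13.8910% + 0.3259 × 4.8910% = 10.9579%.

10.96%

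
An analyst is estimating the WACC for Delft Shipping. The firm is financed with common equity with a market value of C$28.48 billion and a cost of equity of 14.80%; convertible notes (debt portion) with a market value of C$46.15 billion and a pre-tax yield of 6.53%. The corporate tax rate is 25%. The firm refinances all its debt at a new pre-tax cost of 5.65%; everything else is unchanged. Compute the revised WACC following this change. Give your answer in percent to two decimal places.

8.27%

After the change:
Total capital V = 28.48 + 46.15 = 74.63.
Equity: weight = 28.48/74.63 = 0.3816; cost = 14.8%.
Convertible notes (debt portion): weight = 46.15/74.63 = 0.6184; after-tax cost = 5.65% × (1 − 25%) = 4.2375%.
WACC = 0.3816 × 14.8000% + 0.6184 × 4.2375% = 8.2683%.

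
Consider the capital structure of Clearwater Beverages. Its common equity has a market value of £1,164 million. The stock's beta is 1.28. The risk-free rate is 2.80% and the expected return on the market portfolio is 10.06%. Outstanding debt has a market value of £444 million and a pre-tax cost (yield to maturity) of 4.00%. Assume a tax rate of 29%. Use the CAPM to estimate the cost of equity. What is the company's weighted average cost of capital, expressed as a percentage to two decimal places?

9.54%

Market risk premium = 10.06% − 2.8% = 7.26%.
Cost of equity via CAPM: Re = 2.8% + 1.28 × 7.26% = 12.0928%.
Total capital V = 1164 + 444 = 1608.
Equity: weight = 1164/1608 = 0.7239; cost = 12.0928%.
Debt: weight = 444/1608 = 0.2761; after-tax cost = 4% × (1 − 29%) = 2.8400%.
WACC = 0.7239 × 12.0928% + 0.2761 × 2.8400% = 9.5379%.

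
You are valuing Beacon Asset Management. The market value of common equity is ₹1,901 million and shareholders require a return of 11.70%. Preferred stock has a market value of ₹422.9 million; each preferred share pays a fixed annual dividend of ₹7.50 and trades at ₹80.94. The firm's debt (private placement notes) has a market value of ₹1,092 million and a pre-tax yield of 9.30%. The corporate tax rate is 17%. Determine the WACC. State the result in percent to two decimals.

10.13%

Cost of preferred: Rp = 7.5 / 80.94 = 9.2661%.
Total capital V = 1901 + 422.9 + 1092 = 3415.9.
Equity: weight = 1901/3415.9 = 0.5565; cost = 11.7%.
Preferred: weight = 422.9/3415.9 = 0.1238; cost = 9.2661%.
Private placement notes: weight = 1092/3415.9 = 0.3197; after-tax cost = 9.3% × (1 − 17%) = 7.7190%.
WACC = 0.5565 × 11.7000% + 0.1238 × 9.2661% + 0.3197 × 7.7190% = 10.1260%.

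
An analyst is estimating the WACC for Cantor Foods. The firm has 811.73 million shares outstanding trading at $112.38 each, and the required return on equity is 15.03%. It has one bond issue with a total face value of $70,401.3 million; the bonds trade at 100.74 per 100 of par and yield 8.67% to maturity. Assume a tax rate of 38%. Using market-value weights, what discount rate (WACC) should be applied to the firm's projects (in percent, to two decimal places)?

10.81%

Market value of equity E = 112.38 × 811.73m = 91222.2174m. Market value of debt D = 70401.3m × 100.74/100 = 70922.26962m.
Total capital V = 91222.2174 + 70922.26962 = 162144.48702.
Equity: weight = 91222.2174/162144.48702 = 0.5626; cost = 15.03%.
Bonds outstanding: weight = 70922.26962/162144.48702 = 0.4374; after-tax cost = 8.67% × (1 − 38%) = 5.3754%.
WACC = 0.5626 × 15.0300% + 0.4374 × 5.3754% = 10.8071%.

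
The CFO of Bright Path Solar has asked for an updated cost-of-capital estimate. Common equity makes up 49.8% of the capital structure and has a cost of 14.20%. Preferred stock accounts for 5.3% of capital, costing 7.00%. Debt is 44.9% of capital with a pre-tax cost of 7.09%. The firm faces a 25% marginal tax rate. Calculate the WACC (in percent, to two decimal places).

After-tax cost of debt = 7.09% × (1 − 25%) = 5.3175%.
WACC = 0.498 × 14.2000% + 0.053 × 7.0000% + 0.449 × 5.3175% = 9.8302%.

9.83%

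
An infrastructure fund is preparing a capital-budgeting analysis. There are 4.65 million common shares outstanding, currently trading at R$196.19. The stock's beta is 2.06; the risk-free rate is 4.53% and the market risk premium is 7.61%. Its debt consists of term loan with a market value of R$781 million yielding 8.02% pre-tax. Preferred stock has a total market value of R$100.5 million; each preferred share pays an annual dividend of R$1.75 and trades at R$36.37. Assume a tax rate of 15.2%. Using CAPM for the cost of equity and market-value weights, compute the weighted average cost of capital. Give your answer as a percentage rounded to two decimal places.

13.51%

Cost of equity via CAPM: Re = 4.53% + 2.06 × 7.61% = 20.2066%.
Cost of preferred: Rp = 1.75 / 36.37 = 4.8117%.
Market value of equity E = 196.19 × 4.65m = 912.2835m.
Total capital V = 912.2835 + 100.5 + 781 = 1793.7835.
Equity: weight = 912.2835/1793.7835 = 0.5086; cost = 20.2066%.
Preferred: weight = 100.5/1793.7835 = 0.0560; cost = 4.8117%.
Term loan: weight = 781/1793.7835 = 0.4354; after-tax cost = 8.02% × (1 − 15.2%) = 6.8010%.
WACC = 0.5086 × 20.2066% + 0.0560 × 4.8117% + 0.4354 × 6.8010% = 13.5074%.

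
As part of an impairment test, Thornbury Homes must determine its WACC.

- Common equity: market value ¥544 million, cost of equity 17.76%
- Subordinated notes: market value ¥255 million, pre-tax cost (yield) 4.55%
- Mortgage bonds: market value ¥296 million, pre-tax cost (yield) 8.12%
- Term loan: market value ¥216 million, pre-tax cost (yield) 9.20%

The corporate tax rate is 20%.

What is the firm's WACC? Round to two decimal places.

Total capital V = 544 + 255 + 296 + 216 = 1311.
Equity: weight = 544/1311 = 0.4150; cost = 17.76%.
Subordinated notes: weight = 255/1311 = 0.1945; after-tax cost = 4.55% × (1 − 20%) = 3.6400%.
Mortgage bonds: weight = 296/1311 = 0.2258; after-tax cost = 8.12% × (1 − 20%) = 6.4960%.
Term loan: weight = 216/1311 = 0.1648; after-tax cost = 9.2% × (1 − 20%) = 7.3600%.
WACC = 0.4150 × 17.7600% + 0.1945 × 3.6400% + 0.2258 × 6.4960% + 0.1648 × 7.3600% = 10.7568%.

10.76%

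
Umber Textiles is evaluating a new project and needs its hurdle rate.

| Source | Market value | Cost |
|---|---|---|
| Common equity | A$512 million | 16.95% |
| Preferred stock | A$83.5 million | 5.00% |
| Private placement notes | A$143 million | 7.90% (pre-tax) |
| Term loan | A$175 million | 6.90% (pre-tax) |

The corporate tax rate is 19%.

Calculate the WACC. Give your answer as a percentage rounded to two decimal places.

12.03%

Total capital V = 512 + 83.5 + 143 + 175 = 913.5.
Equity: weight = 512/913.5 = 0.5605; cost = 16.95%.
Preferred: weight = 83.5/913.5 = 0.0914; cost = 5%.
Private placement notes: weight = 143/913.5 = 0.1565; after-tax cost = 7.9% × (1 − 19%) = 6.3990%.
Term loan: weight = 175/913.5 = 0.1916; after-tax cost = 6.9% × (1 − 19%) = 5.5890%.
WACC = 0.5605 × 16.9500% + 0.0914 × 5.0000% + 0.1565 × 6.3990% + 0.1916 × 5.5890% = 12.0296%.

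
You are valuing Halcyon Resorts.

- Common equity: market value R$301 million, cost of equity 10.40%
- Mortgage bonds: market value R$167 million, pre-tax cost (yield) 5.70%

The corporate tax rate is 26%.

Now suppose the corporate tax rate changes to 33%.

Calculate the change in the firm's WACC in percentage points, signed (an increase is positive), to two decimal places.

Current WACC:
Total capital V = 301 + 167 = 468.
Equity: weight = 301/468 = 0.6432; cost = 10.4%.
Mortgage bonds: weight = 167/468 = 0.3568; after-tax cost = 5.7% × (1 − 26%) = 4.2180%.
WACC = 0.6432 × 10.4000% + 0.3568 × 4.2180% = 8.1940%.
After the change:
Total capital V = 301 + 167 = 468.
Equity: weight = 301/468 = 0.6432; cost = 10.4%.
Mortgage bonds: weight = 167/468 = 0.3568; after-tax cost = 5.7% × (1 − 33%) = 3.8190%.
WACC = 0.6432 × 10.4000% + 0.3568 × 3.8190% = 8.0517%.
Change in WACC = 8.0517% − 8.1940% = -0.1424 pp.

-0.14 pp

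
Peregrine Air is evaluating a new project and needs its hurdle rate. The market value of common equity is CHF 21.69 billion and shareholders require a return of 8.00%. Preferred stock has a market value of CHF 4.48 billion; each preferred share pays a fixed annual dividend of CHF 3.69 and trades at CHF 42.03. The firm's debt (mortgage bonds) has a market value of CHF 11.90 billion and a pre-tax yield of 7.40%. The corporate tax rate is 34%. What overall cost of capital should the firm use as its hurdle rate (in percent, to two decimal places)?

Cost of preferred: Rp = 3.69 / 42.03 = 8.7794%.
Total capital V = 21.69 + 4.48 + 11.9 = 38.07.
Equity: weight = 21.69/38.07 = 0.5697; cost = 8%.
Preferred: weight = 4.48/38.07 = 0.1177; cost = 8.7794%.
Mortgage bonds: weight = 11.9/38.07 = 0.3126; after-tax cost = 7.4% × (1 − 34%) = 4.8840%.
WACC = 0.5697 × 8.0000% + 0.1177 × 8.7794% + 0.3126 × 4.8840% = 7.1177%.

7.12%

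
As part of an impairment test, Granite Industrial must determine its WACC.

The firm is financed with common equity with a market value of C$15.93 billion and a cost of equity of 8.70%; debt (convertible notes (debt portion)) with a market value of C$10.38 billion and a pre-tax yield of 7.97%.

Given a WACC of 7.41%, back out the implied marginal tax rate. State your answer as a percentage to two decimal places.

31.87%

Total capital V = 15.93 + 10.38 = 26.31.
Equity weight = 15.93/26.31 = 0.6055.
Convertible notes (debt portion) weight = 10.38/26.31 = 0.3945.
Equity contribution = 0.6055 × 8.7% = 5.2676%.
Debt contribution must be 7.41% − 5.2676% = 2.1424%.
0.3945 × 7.97% × (1 − T) = 2.1424%  ⇒  (1 − T) = 0.6813.
T = 31.8662%.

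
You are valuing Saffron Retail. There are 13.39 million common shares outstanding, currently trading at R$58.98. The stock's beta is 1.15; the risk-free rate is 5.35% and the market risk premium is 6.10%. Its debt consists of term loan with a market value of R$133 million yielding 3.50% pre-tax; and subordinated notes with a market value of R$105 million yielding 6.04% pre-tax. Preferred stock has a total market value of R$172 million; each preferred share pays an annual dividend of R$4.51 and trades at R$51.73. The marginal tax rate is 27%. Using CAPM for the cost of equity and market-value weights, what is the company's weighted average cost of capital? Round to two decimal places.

Cost of equity via CAPM: Re = 5.35% + 1.15 × 6.1% = 12.3650%.
Cost of preferred: Rp = 4.51 / 51.73 = 8.7183%.
Market value of equity E = 58.98 × 13.39m = 789.7422m.
Total capital V = 789.7422 + 172 + 133 + 105 = 1199.7422.
Equity: weight = 789.7422/1199.7422 = 0.6583; cost = 12.365%.
Preferred: weight = 172/1199.7422 = 0.1434; cost = 8.7183%.
Term loan: weight = 133/1199.7422 = 0.1109; after-tax cost = 3.5% × (1 − 27%) = 2.5550%.
Subordinated notes: weight = 105/1199.7422 = 0.0875; after-tax cost = 6.04% × (1 − 27%) = 4.4092%.
WACC = 0.6583 × 12.3650% + 0.1434 × 8.7183% + 0.1109 × 2.5550% + 0.0875 × 4.4092% = 10.0584%.

10.06%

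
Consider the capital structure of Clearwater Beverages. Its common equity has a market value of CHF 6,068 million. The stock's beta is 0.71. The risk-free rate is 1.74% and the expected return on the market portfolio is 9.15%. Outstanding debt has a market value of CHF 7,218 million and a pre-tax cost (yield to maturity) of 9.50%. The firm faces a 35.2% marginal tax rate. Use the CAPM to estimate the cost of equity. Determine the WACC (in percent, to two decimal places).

Market risk premium = 9.15% − 1.74% = 7.41%.
Cost of equity via CAPM: Re = 1.74% + 0.71 × 7.41% = 7.0011%.
Total capital V = 6068 + 7218 = 13286.
Equity: weight = 6068/13286 = 0.4567; cost = 7.0011%.
Debt: weight = 7218/13286 = 0.5433; after-tax cost = 9.5% × (1 − 35.2%) = 6.1560%.
WACC = 0.4567 × 7.0011% + 0.5433 × 6.1560% = 6.5420%.

6.54%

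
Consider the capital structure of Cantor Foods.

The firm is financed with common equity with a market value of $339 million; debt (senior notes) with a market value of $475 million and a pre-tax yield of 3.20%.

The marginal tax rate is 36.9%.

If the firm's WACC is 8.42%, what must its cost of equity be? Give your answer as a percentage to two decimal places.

17.39%

Total capital V = 339 + 475 = 814.
Equity weight = 339/814 = 0.4165.
Senior notes weight = 475/814 = 0.5835.
Debt contribution = 0.5835 × 3.2% × (1 − 36.9%) = 1.1783%.
Required equity contribution = 8.42% − 1.1783% = 7.2417%.
Re = 7.2417% / 0.4165 = 17.3887%.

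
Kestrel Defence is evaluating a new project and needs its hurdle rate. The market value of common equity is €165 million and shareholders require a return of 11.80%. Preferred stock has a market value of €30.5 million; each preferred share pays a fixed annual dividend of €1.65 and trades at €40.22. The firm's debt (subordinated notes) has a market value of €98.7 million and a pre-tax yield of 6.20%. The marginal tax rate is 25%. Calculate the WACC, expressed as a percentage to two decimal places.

8.60%

Cost of preferred: Rp = 1.65 / 40.22 = 4.1024%.
Total capital V = 165 + 30.5 + 98.7 = 294.2.
Equity: weight = 165/294.2 = 0.5608; cost = 11.8%.
Preferred: weight = 30.5/294.2 = 0.1037; cost = 4.1024%.
Subordinated notes: weight = 98.7/294.2 = 0.3355; after-tax cost = 6.2% × (1 − 25%) = 4.6500%.
WACC = 0.5608 × 11.8000% + 0.1037 × 4.1024% + 0.3355 × 4.6500% = 8.6033%.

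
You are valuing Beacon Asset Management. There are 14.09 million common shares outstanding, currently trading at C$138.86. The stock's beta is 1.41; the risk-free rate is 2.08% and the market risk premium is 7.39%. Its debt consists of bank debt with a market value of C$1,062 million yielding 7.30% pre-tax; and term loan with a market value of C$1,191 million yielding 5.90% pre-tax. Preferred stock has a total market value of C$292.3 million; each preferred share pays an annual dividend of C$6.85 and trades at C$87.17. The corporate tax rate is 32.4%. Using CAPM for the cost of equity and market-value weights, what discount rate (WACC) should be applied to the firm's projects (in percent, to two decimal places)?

8.16%

Cost of equity via CAPM: Re = 2.08% + 1.41 × 7.39% = 12.4999%.
Cost of preferred: Rp = 6.85 / 87.17 = 7.8582%.
Market value of equity E = 138.86 × 14.09m = 1956.5374m.
Total capital V = 1956.5374 + 292.3 + 1062 + 1191 = 4501.8374.
Equity: weight = 1956.5374/4501.8374 = 0.4346; cost = 12.4999%.
Preferred: weight = 292.3/4501.8374 = 0.0649; cost = 7.8582%.
Bank debt: weight = 1062/4501.8374 = 0.2359; after-tax cost = 7.3% × (1 − 32.4%) = 4.9348%.
Term loan: weight = 1191/4501.8374 = 0.2646; after-tax cost = 5.9% × (1 − 32.4%) = 3.9884%.
WACC = 0.4346 × 12.4999% + 0.0649 × 7.8582% + 0.2359 × 4.9348% + 0.2646 × 3.9884% = 8.1621%.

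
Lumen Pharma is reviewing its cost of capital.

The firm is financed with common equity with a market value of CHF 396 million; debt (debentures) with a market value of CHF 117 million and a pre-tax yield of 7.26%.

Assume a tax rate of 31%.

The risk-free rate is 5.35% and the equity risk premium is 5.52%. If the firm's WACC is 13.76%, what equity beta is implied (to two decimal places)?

Total capital V = 396 + 117 = 513.
Equity weight = 396/513 = 0.7719.
Debentures weight = 117/513 = 0.2281.
Debt contribution = 0.2281 × 7.26% × (1 − 31%) = 1.1425%.
Required equity contribution = 13.76% − 1.1425% = 12.6175%  ⇒  Re = 16.3454%.
CAPM: 16.3454% = 5.35% + β × 5.52%  ⇒  β = 1.9919.

1.99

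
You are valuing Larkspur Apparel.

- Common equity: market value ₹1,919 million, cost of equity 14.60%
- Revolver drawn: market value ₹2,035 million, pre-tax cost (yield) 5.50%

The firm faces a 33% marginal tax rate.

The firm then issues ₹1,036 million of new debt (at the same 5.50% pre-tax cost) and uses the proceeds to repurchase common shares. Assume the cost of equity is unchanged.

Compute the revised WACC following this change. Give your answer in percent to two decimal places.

After the change:
Total capital V = 883 + 3071 = 3954.
Equity: weight = 883/3954 = 0.2233; cost = 14.6%.
Revolver drawn: weight = 3071/3954 = 0.7767; after-tax cost = 5.5% × (1 − 33%) = 3.6850%.
WACC = 0.2233 × 14.6000% + 0.7767 × 3.6850% = 6.1225%.

6.12%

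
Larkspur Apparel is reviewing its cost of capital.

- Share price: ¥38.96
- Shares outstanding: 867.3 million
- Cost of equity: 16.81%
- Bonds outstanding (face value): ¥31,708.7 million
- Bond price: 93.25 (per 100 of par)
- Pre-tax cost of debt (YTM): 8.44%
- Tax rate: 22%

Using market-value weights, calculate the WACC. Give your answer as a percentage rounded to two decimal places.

12.04%

Market value of equity E = 38.96 × 867.3m = 33790.008m. Market value of debt D = 31708.7m × 93.25/100 = 29568.36275m.
Total capital V = 33790.008 + 29568.36275 = 63358.37075.
Equity: weight = 33790.008/63358.37075 = 0.5333; cost = 16.81%.
Bonds outstanding: weight = 29568.36275/63358.37075 = 0.4667; after-tax cost = 8.44% × (1 − 22%) = 6.5832%.
WACC = 0.5333 × 16.8100% + 0.4667 × 6.5832% = 12.0373%.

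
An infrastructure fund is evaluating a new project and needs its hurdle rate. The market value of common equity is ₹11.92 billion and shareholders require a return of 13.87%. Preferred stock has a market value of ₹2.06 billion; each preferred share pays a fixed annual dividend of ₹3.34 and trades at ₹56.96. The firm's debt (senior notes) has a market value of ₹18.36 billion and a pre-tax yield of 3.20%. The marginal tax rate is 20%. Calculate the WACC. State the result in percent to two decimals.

6.94%

Cost of preferred: Rp = 3.34 / 56.96 = 5.8638%.
Total capital V = 11.92 + 2.06 + 18.36 = 32.34.
Equity: weight = 11.92/32.34 = 0.3686; cost = 13.87%.
Preferred: weight = 2.06/32.34 = 0.0637; cost = 5.8638%.
Senior notes: weight = 18.36/32.34 = 0.5677; after-tax cost = 3.2% × (1 − 20%) = 2.5600%.
WACC = 0.3686 × 13.8700% + 0.0637 × 5.8638% + 0.5677 × 2.5600% = 6.9391%.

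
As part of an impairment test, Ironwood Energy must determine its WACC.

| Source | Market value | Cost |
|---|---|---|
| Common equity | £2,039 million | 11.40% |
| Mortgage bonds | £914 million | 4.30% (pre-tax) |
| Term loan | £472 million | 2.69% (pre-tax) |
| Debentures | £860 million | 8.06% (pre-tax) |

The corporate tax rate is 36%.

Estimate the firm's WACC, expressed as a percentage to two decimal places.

7.24%

Total capital V = 2039 + 914 + 472 + 860 = 4285.
Equity: weight = 2039/4285 = 0.4758; cost = 11.4%.
Mortgage bonds: weight = 914/4285 = 0.2133; after-tax cost = 4.3% × (1 − 36%) = 2.7520%.
Term loan: weight = 472/4285 = 0.1102; after-tax cost = 2.69% × (1 − 36%) = 1.7216%.
Debentures: weight = 860/4285 = 0.2007; after-tax cost = 8.06% × (1 − 36%) = 5.1584%.
WACC = 0.4758 × 11.4000% + 0.2133 × 2.7520% + 0.1102 × 1.7216% + 0.2007 × 5.1584% = 7.2366%.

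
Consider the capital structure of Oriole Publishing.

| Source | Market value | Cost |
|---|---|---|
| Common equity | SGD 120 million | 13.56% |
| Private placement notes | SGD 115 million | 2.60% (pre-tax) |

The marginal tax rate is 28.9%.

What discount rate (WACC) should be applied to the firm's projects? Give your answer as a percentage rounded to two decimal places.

Total capital V = 120 + 115 = 235.
Equity: weight = 120/235 = 0.5106; cost = 13.56%.
Private placement notes: weight = 115/235 = 0.4894; after-tax cost = 2.6% × (1 − 28.9%) = 1.8486%.
WACC = 0.5106 × 13.5600% + 0.4894 × 1.8486% = 7.8289%.

7.83%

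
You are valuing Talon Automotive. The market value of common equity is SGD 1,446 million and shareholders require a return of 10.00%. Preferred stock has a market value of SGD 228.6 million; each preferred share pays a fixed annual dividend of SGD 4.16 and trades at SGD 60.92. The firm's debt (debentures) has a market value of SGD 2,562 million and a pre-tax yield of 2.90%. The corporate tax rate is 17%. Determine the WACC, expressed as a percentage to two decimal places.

5.24%

Cost of preferred: Rp = 4.16 / 60.92 = 6.8286%.
Total capital V = 1446 + 228.6 + 2562 = 4236.6.
Equity: weight = 1446/4236.6 = 0.3413; cost = 10%.
Preferred: weight = 228.6/4236.6 = 0.0540; cost = 6.8286%.
Debentures: weight = 2562/4236.6 = 0.6047; after-tax cost = 2.9% × (1 − 17%) = 2.4070%.
WACC = 0.3413 × 10.0000% + 0.0540 × 6.8286% + 0.6047 × 2.4070% = 5.2372%.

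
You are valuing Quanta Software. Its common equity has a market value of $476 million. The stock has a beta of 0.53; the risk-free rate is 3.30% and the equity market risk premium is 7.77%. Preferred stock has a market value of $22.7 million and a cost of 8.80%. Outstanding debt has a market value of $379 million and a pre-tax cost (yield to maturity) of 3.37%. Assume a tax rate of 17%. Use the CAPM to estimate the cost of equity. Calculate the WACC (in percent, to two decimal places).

5.46%

Cost of equity via CAPM: Re = 3.3% + 0.53 × 7.77% = 7.4181%.
Total capital V = 476 + 22.7 + 379 = 877.7.
Equity: weight = 476/877.7 = 0.5423; cost = 7.4181%.
Preferred: weight = 22.7/877.7 = 0.0259; cost = 8.8%.
Debt: weight = 379/877.7 = 0.4318; after-tax cost = 3.37% × (1 − 17%) = 2.7971%.
WACC = 0.5423 × 7.4181% + 0.0259 × 8.8000% + 0.4318 × 2.7971% = 5.4584%.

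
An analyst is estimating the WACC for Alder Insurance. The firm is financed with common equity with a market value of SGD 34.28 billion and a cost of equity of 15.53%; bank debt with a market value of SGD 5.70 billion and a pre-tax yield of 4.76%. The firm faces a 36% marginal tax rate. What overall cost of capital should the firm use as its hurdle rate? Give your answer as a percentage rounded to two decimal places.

13.75%

Total capital V = 34.28 + 5.7 = 39.98.
Equity: weight = 34.28/39.98 = 0.8574; cost = 15.53%.
Bank debt: weight = 5.7/39.98 = 0.1426; after-tax cost = 4.76% × (1 − 36%) = 3.0464%.
WACC = 0.8574 × 15.5300% + 0.1426 × 3.0464% = 13.7502%.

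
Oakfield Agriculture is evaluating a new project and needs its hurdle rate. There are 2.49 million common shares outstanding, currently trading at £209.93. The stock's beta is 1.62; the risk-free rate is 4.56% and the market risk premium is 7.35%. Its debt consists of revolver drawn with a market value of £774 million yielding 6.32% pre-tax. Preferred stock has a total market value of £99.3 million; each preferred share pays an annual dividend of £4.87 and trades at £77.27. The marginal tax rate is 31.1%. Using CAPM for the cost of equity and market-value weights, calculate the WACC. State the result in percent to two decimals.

Cost of equity via CAPM: Re = 4.56% + 1.62 × 7.35% = 16.4670%.
Cost of preferred: Rp = 4.87 / 77.27 = 6.3026%.
Market value of equity E = 209.93 × 2.49m = 522.7257m.
Total capital V = 522.7257 + 99.3 + 774 = 1396.0257.
Equity: weight = 522.7257/1396.0257 = 0.3744; cost = 16.467%.
Preferred: weight = 99.3/1396.0257 = 0.0711; cost = 6.3026%.
Revolver drawn: weight = 774/1396.0257 = 0.5544; after-tax cost = 6.32% × (1 − 31.1%) = 4.3545%.
WACC = 0.3744 × 16.4670% + 0.0711 × 6.3026% + 0.5544 × 4.3545% = 9.0284%.

9.03%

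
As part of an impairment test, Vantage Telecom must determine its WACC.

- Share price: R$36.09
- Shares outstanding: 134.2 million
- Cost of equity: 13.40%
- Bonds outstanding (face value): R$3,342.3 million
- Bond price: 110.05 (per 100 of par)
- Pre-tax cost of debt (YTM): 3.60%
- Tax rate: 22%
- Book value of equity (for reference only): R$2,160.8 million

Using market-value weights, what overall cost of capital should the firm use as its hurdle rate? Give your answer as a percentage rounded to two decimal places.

Market value of equity E = 36.09 × 134.2m = 4843.278m. Market value of debt D = 3342.3m × 110.05/100 = 3678.20115m.
Total capital V = 4843.278 + 3678.20115 = 8521.47915.
Equity: weight = 4843.278/8521.47915 = 0.5684; cost = 13.4%.
Bonds outstanding: weight = 3678.20115/8521.47915 = 0.4316; after-tax cost = 3.6% × (1 − 22%) = 2.8080%.
WACC = 0.5684 × 13.4000% + 0.4316 × 2.8080% = 8.8281%.

8.83%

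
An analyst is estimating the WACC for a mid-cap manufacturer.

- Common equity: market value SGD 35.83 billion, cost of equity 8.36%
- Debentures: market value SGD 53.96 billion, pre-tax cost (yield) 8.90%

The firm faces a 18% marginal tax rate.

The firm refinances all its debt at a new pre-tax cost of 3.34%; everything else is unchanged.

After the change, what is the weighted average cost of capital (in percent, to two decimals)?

After the change:
Total capital V = 35.83 + 53.96 = 89.79.
Equity: weight = 35.83/89.79 = 0.3990; cost = 8.36%.
Debentures: weight = 53.96/89.79 = 0.6010; after-tax cost = 3.34% × (1 − 18%) = 2.7388%.
WACC = 0.3990 × 8.3600% + 0.6010 × 2.7388% = 4.9819%.

4.98%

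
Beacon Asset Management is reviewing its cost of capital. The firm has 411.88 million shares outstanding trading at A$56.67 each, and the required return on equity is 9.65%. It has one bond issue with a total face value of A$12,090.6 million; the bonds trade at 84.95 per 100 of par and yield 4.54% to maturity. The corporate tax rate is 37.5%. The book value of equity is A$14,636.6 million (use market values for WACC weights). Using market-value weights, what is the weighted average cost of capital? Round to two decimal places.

Market value of equity E = 56.67 × 411.88m = 23341.2396m. Market value of debt D = 12090.6m × 84.95/100 = 10270.9647m.
Total capital V = 23341.2396 + 10270.9647 = 33612.2043.
Equity: weight = 23341.2396/33612.2043 = 0.6944; cost = 9.65%.
Bonds outstanding: weight = 10270.9647/33612.2043 = 0.3056; after-tax cost = 4.54% × (1 − 37.5%) = 2.8375%.
WACC = 0.6944 × 9.6500% + 0.3056 × 2.8375% = 7.5683%.

7.57%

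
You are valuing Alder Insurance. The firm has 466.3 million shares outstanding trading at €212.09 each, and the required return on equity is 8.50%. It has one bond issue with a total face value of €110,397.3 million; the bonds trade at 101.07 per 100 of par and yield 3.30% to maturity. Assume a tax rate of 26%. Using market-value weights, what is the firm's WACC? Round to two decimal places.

5.29%

Market value of equity E = 212.09 × 466.3m = 98897.567m. Market value of debt D = 110397.3m × 101.07/100 = 111578.55111m.
Total capital V = 98897.567 + 111578.55111 = 210476.11811.
Equity: weight = 98897.567/210476.11811 = 0.4699; cost = 8.5%.
Bonds outstanding: weight = 111578.55111/210476.11811 = 0.5301; after-tax cost = 3.3% × (1 − 26%) = 2.4420%.
WACC = 0.4699 × 8.5000% + 0.5301 × 2.4420% = 5.2885%.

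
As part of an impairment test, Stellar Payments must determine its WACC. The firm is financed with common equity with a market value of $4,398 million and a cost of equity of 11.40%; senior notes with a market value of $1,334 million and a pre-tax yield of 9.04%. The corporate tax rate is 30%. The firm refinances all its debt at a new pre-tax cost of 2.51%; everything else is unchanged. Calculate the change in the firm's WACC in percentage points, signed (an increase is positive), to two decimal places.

Current WACC:
Total capital V = 4398 + 1334 = 5732.
Equity: weight = 4398/5732 = 0.7673; cost = 11.4%.
Senior notes: weight = 1334/5732 = 0.2327; after-tax cost = 9.04% × (1 − 30%) = 6.3280%.
WACC = 0.7673 × 11.4000% + 0.2327 × 6.3280% = 10.2196%.
After the change:
Total capital V = 4398 + 1334 = 5732.
Equity: weight = 4398/5732 = 0.7673; cost = 11.4%.
Senior notes: weight = 1334/5732 = 0.2327; after-tax cost = 2.51% × (1 − 30%) = 1.7570%.
WACC = 0.7673 × 11.4000% + 0.2327 × 1.7570% = 9.1558%.
Change in WACC = 9.1558% − 10.2196% = -1.0638 pp.

-1.06 pp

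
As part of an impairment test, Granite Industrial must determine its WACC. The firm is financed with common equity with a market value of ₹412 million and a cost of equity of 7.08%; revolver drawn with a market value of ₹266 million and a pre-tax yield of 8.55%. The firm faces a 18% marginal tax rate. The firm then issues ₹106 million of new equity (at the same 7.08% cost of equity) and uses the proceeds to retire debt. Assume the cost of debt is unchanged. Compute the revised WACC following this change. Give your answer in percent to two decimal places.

After the change:
Total capital V = 518 + 160 = 678.
Equity: weight = 518/678 = 0.7640; cost = 7.08%.
Revolver drawn: weight = 160/678 = 0.2360; after-tax cost = 8.55% × (1 − 18%) = 7.0110%.
WACC = 0.7640 × 7.0800% + 0.2360 × 7.0110% = 7.0637%.

7.06%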